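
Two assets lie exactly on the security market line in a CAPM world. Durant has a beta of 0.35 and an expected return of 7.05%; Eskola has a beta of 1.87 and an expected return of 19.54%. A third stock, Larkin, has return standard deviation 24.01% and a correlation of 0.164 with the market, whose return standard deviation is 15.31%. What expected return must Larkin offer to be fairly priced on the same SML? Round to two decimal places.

6.29%

MRP = (19.54% − 7.05%) / (1.87 − 0.35) = 8.2171%
R_f = 7.05% − 0.35 × 8.2171% = 4.1740%
β_Larkin = ρ·σ_i/σ_m = 0.164 × 24.01 / 15.31 = 0.2572
E(R_Larkin) = R_f + β × MRP = 4.1740% + 0.2572 × 8.2171% = 6.29%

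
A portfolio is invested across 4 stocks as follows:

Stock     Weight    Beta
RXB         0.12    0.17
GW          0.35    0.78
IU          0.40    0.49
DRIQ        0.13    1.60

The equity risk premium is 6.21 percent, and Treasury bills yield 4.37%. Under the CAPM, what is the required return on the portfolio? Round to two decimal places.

8.70%

β_P = Σ w_i β_i = 0.12×0.17 + 0.35×0.78 + 0.40×0.49 + 0.13×1.60 = 0.6974
E(R_P) = R_f + β_P × MRP = 4.37% + 0.6974 × 6.21% = 8.70%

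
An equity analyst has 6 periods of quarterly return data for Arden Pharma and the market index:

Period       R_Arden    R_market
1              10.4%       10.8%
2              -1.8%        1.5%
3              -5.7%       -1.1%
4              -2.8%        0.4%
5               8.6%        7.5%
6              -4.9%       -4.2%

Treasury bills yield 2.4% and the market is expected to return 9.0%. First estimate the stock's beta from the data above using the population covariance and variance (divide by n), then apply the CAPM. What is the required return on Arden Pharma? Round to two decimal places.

10.40%

Mean R_i = (10.4 − 1.8 − 5.7 − 2.8 + 8.6 − 4.9) / 6 = 0.6333%
Mean R_m = (10.8 + 1.5 − 1.1 + 0.4 + 7.5 − 4.2) / 6 = 2.4833%
Σ(R_i − R̄_i)(R_m − R̄_m) = 190.4133  ⇒  Cov = 190.4133 / 6 = 31.7356
Σ(R_m − R̄_m)² = 157.1483  ⇒  Var(R_m) = 157.1483 / 6 = 26.1914
β = Cov / Var(R_m) = 31.7356 / 26.1914 = 1.2117
MRP = 9.0% − 2.4% = 6.60%
E(R) = R_f + β × MRP = 2.4% + 1.2117 × 6.6% = 10.40%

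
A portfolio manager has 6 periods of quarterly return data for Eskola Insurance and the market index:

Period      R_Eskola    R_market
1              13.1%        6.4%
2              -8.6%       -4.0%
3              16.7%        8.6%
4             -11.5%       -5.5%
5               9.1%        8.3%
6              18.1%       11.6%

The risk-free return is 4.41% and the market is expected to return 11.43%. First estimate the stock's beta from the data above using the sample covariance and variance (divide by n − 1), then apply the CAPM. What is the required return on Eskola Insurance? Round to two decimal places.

Mean R_i = (13.1 − 8.6 + 16.7 − 11.5 + 9.1 + 18.1) / 6 = 6.1500%
Mean R_m = (6.4 − 4.0 + 8.6 − 5.5 + 8.3 + 11.6) / 6 = 4.2333%
Σ(R_i − R̄_i)(R_m − R̄_m) = 454.3900  ⇒  Cov = 454.3900 / 5 = 90.8780
Σ(R_m − R̄_m)² = 257.0933  ⇒  Var(R_m) = 257.0933 / 5 = 51.4187
β = Cov / Var(R_m) = 90.8780 / 51.4187 = 1.7674
MRP = 11.43% − 4.41% = 7.02%
E(R) = R_f + β × MRP = 4.41% + 1.7674 × 7.02% = 16.82%

16.82%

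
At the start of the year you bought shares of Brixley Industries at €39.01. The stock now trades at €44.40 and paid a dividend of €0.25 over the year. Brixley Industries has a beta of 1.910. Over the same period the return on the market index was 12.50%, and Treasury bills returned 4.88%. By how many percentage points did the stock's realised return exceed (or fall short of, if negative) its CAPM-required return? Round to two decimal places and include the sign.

Realised HPR = (P1 + D1 − P0) / P0 = (44.40 + 0.25 − 39.01) / 39.01 = 5.64 / 39.01 = 14.4578%
MRP = 12.50% − 4.88% = 7.62%
CAPM required = R_f + β·MRP = 4.88% + 1.910 × 7.62% = 19.43420%
α = realised − required = 14.4578% − 19.43420% = -4.98%

-4.98%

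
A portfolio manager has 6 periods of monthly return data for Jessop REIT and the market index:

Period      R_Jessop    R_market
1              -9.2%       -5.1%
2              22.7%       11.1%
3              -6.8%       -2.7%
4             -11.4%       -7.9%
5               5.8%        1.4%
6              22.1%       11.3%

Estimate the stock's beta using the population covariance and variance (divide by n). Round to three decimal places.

1.877

Mean R_i = (-9.2 + 22.7 − 6.8 − 11.4 + 5.8 + 22.1) / 6 = 3.8667%
Mean R_m = (-5.1 + 11.1 − 2.7 − 7.9 + 1.4 + 11.3) / 6 = 1.3500%
Σ(R_i − R̄_i)(R_m − R̄_m) = 633.8400  ⇒  Cov = 633.8400 / 6 = 105.6400
Σ(R_m − R̄_m)² = 337.6350  ⇒  Var(R_m) = 337.6350 / 6 = 56.2725
β = Cov / Var(R_m) = 105.6400 / 56.2725 = 1.8773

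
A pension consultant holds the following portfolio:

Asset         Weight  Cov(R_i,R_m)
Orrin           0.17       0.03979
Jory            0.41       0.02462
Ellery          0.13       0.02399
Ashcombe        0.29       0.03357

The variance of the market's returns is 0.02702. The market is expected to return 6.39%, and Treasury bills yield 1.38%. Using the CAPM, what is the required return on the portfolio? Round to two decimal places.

β_Orrin = 0.03979 / 0.02702 = 1.4726
β_Jory = 0.02462 / 0.02702 = 0.9112
β_Ellery = 0.02399 / 0.02702 = 0.8879
β_Ashcombe = 0.03357 / 0.02702 = 1.2424
β_P = Σ w_i β_i = 0.17×1.4726 + 0.41×0.9112 + 0.13×0.8879 + 0.29×1.2424 = 1.0997
MRP = 6.39% − 1.38% = 5.01%
E(R_P) = R_f + β_P × MRP = 1.38% + 1.0997 × 5.01% = 6.89%

6.89%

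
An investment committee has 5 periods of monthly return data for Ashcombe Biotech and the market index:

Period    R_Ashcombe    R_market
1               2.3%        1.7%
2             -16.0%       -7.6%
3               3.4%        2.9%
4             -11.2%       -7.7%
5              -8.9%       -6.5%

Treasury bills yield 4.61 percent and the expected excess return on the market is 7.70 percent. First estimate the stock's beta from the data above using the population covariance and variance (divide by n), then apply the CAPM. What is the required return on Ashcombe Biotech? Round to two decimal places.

16.69%

Mean R_i = (2.3 − 16.0 + 3.4 − 11.2 − 8.9) / 5 = -6.0800%
Mean R_m = (1.7 − 7.6 + 2.9 − 7.7 − 6.5) / 5 = -3.4400%
Σ(R_i − R̄_i)(R_m − R̄_m) = 174.8840  ⇒  Cov = 174.8840 / 5 = 34.9768
Σ(R_m − R̄_m)² = 111.4320  ⇒  Var(R_m) = 111.4320 / 5 = 22.2864
β = Cov / Var(R_m) = 34.9768 / 22.2864 = 1.5694
E(R) = R_f + β × MRP = 4.61% + 1.5694 × 7.70% = 16.69%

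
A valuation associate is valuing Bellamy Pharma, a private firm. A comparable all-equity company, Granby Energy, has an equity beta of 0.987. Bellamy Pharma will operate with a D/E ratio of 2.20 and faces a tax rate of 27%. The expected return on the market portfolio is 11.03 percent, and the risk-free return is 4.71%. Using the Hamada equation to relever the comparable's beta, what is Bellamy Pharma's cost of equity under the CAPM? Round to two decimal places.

β_L = β_U × [1 + (1 − t)(D/E)] = 0.987 × [1 + (1 − 0.27) × 2.20]
    = 0.987 × [1 + 0.73 × 2.20] = 0.987 × 2.6060 = 2.5721
MRP = 11.03% − 4.71% = 6.32%
E(R) = R_f + β_L × MRP = 4.71% + 2.5721 × 6.32% = 20.97%

20.97%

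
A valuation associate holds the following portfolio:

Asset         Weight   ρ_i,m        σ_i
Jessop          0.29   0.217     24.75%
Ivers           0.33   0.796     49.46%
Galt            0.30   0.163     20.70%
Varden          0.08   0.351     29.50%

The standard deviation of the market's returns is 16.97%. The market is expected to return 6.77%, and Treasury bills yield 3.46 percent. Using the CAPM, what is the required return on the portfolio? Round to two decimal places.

6.66%

β_Jessop = 0.217 × 24.75% / 16.97% = 0.3165
β_Ivers = 0.796 × 49.46% / 16.97% = 2.3200
β_Galt = 0.163 × 20.70% / 16.97% = 0.1988
β_Varden = 0.351 × 29.50% / 16.97% = 0.6102
β_P = Σ w_i β_i = 0.29×0.3165 + 0.33×2.3200 + 0.30×0.1988 + 0.08×0.6102 = 0.9658
MRP = 6.77% − 3.46% = 3.31%
E(R_P) = R_f + β_P × MRP = 3.46% + 0.9658 × 3.31% = 6.66%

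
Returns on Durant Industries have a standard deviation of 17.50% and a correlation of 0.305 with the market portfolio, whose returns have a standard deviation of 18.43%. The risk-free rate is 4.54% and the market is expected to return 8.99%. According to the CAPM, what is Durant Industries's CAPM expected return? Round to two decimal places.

β = ρ × σ_i / σ_m = 0.305 × 17.50% / 18.43% = 0.2896
MRP = 8.99% − 4.54% = 4.45%
E(R) = 4.54% + 0.2896 × 4.45% = 5.83%

5.83%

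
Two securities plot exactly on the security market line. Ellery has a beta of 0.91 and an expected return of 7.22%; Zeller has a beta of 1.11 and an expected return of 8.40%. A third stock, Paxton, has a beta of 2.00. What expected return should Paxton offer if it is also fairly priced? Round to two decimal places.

13.65%

MRP (SML slope) = (8.40% − 7.22%) / (1.11 − 0.91) = 1.18% / 0.20 = 5.9000%
R_f (intercept) = 7.22% − 0.91 × 5.9000% = 1.8510%
E(R_Paxton) = R_f + β × MRP = 1.8510% + 2.00 × 5.9000% = 13.65%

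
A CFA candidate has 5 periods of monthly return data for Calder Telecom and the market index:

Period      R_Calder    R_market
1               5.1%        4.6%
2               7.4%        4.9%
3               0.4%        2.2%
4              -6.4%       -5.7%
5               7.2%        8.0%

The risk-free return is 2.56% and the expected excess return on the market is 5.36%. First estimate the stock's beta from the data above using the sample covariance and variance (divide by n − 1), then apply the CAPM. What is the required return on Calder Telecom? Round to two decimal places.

Mean R_i = (5.1 + 7.4 + 0.4 − 6.4 + 7.2) / 5 = 2.7400%
Mean R_m = (4.6 + 4.9 + 2.2 − 5.7 + 8.0) / 5 = 2.8000%
Σ(R_i − R̄_i)(R_m − R̄_m) = 116.3200  ⇒  Cov = 116.3200 / 4 = 29.0800
Σ(R_m − R̄_m)² = 107.3000  ⇒  Var(R_m) = 107.3000 / 4 = 26.8250
β = Cov / Var(R_m) = 29.0800 / 26.8250 = 1.0841
E(R) = R_f + β × MRP = 2.56% + 1.0841 × 5.36% = 8.37%

8.37%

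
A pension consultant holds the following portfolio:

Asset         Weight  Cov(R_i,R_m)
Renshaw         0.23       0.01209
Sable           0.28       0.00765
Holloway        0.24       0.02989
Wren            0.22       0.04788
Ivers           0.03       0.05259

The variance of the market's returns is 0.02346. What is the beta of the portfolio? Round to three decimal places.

1.032

β_Renshaw = 0.01209 / 0.02346 = 0.5153
β_Sable = 0.00765 / 0.02346 = 0.3261
β_Holloway = 0.02989 / 0.02346 = 1.2741
β_Wren = 0.04788 / 0.02346 = 2.0409
β_Ivers = 0.05259 / 0.02346 = 2.2417
β_P = Σ w_i β_i = 0.23×0.5153 + 0.28×0.3261 + 0.24×1.2741 + 0.22×2.0409 + 0.03×2.2417 = 1.0319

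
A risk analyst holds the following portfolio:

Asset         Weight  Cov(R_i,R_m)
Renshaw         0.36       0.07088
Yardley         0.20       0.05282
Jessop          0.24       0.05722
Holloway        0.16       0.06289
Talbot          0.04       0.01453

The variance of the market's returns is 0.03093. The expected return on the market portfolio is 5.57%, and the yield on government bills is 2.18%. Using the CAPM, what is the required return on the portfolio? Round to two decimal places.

β_Renshaw = 0.07088 / 0.03093 = 2.2916
β_Yardley = 0.05282 / 0.03093 = 1.7077
β_Jessop = 0.05722 / 0.03093 = 1.8500
β_Holloway = 0.06289 / 0.03093 = 2.0333
β_Talbot = 0.01453 / 0.03093 = 0.4698
β_P = Σ w_i β_i = 0.36×2.2916 + 0.20×1.7077 + 0.24×1.8500 + 0.16×2.0333 + 0.04×0.4698 = 1.9546
MRP = 5.57% − 2.18% = 3.39%
E(R_P) = R_f + β_P × MRP = 2.18% + 1.9546 × 3.39% = 8.81%

8.81%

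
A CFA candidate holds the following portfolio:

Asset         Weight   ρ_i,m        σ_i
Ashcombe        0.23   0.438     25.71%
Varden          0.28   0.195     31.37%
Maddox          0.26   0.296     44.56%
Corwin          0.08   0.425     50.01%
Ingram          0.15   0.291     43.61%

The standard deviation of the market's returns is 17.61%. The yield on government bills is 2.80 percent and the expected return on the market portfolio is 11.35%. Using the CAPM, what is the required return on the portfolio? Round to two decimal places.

β_Ashcombe = 0.438 × 25.71% / 17.61% = 0.6395
β_Varden = 0.195 × 31.37% / 17.61% = 0.3474
β_Maddox = 0.296 × 44.56% / 17.61% = 0.7490
β_Corwin = 0.425 × 50.01% / 17.61% = 1.2069
β_Ingram = 0.291 × 43.61% / 17.61% = 0.7206
β_P = Σ w_i β_i = 0.23×0.6395 + 0.28×0.3474 + 0.26×0.7490 + 0.08×1.2069 + 0.15×0.7206 = 0.6437
MRP = 11.35% − 2.80% = 8.55%
E(R_P) = R_f + β_P × MRP = 2.80% + 0.6437 × 8.55% = 8.30%

8.30%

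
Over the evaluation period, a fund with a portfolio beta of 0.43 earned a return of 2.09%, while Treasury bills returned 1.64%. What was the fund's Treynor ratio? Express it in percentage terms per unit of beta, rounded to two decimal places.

1.05%

Treynor = (R_P − R_f) / β_P = (2.09% − 1.64%) / 0.4300 = 0.45% / 0.4300 = 1.05%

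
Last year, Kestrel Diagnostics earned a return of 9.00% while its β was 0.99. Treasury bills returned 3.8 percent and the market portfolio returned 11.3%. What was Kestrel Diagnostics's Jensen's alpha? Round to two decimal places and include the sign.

Market excess return = 11.3% − 3.8% = 7.50%
CAPM benchmark = R_f + β(R_m − R_f) = 3.8% + 0.99 × 7.5% = 11.2250%
α = actual − benchmark = 9.00% − 11.2250% = -2.23%

-2.23%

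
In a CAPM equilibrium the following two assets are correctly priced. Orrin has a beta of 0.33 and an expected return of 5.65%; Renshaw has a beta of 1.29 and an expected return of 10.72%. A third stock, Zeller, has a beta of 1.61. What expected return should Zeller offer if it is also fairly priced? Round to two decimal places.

12.41%

MRP (SML slope) = (10.72% − 5.65%) / (1.29 − 0.33) = 5.07% / 0.96 = 5.2813%
R_f (intercept) = 5.65% − 0.33 × 5.2813% = 3.9072%
E(R_Zeller) = R_f + β × MRP = 3.9072% + 1.61 × 5.2813% = 12.41%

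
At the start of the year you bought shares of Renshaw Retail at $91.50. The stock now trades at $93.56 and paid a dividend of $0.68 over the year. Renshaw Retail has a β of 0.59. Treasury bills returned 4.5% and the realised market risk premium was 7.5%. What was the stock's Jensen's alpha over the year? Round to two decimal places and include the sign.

Realised HPR = (P1 + D1 − P0) / P0 = (93.56 + 0.68 − 91.50) / 91.50 = 2.74 / 91.50 = 2.9945%
CAPM required = R_f + β·MRP = 4.5% + 0.59 × 7.5% = 8.9250%
α = realised − required = 2.9945% − 8.9250% = -5.93%

-5.93%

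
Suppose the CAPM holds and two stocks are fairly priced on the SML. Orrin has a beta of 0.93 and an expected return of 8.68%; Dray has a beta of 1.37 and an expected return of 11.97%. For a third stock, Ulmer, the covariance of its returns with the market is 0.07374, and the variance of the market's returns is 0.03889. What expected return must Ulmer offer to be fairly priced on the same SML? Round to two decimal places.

MRP = (11.97% − 8.68%) / (1.37 − 0.93) = 7.4773%
R_f = 8.68% − 0.93 × 7.4773% = 1.7261%
β_Ulmer = Cov / Var(R_m) = 0.07374 / 0.03889 = 1.8961
E(R_Ulmer) = R_f + β × MRP = 1.7261% + 1.8961 × 7.4773% = 15.90%

15.90%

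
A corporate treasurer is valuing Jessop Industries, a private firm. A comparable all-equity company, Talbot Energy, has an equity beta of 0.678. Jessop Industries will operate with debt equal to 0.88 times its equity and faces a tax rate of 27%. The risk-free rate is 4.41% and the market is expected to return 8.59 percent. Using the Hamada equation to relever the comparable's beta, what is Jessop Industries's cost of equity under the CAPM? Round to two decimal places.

9.06%

β_L = β_U × [1 + (1 − t)(D/E)] = 0.678 × [1 + (1 − 0.27) × 0.88]
    = 0.678 × [1 + 0.73 × 0.88] = 0.678 × 1.6424 = 1.1135
MRP = 8.59% − 4.41% = 4.18%
E(R) = R_f + β_L × MRP = 4.41% + 1.1135 × 4.18% = 9.06%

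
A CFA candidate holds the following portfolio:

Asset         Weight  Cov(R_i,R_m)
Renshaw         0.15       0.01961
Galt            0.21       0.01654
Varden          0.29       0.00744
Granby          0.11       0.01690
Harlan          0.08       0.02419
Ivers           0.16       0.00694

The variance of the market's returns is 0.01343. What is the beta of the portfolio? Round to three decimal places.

β_Renshaw = 0.01961 / 0.01343 = 1.4602
β_Galt = 0.01654 / 0.01343 = 1.2316
β_Varden = 0.00744 / 0.01343 = 0.5540
β_Granby = 0.01690 / 0.01343 = 1.2584
β_Harlan = 0.02419 / 0.01343 = 1.8012
β_Ivers = 0.00694 / 0.01343 = 0.5168
β_P = Σ w_i β_i = 0.15×1.4602 + 0.21×1.2316 + 0.29×0.5540 + 0.11×1.2584 + 0.08×1.8012 + 0.16×0.5168 = 1.0035

1.004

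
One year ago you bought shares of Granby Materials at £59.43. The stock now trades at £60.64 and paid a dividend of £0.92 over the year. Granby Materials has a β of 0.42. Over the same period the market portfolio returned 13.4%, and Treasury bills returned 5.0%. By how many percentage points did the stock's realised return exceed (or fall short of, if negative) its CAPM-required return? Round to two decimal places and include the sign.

-4.94%

Realised HPR = (P1 + D1 − P0) / P0 = (60.64 + 0.92 − 59.43) / 59.43 = 2.13 / 59.43 = 3.5840%
MRP = 13.4% − 5.0% = 8.40%
CAPM required = R_f + β·MRP = 5.0% + 0.42 × 8.4% = 8.5280%
α = realised − required = 3.5840% − 8.5280% = -4.94%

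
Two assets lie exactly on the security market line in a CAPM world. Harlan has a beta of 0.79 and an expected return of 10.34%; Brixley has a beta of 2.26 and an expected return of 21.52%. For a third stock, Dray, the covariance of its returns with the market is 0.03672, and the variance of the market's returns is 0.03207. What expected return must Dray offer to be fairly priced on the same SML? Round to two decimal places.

13.04%

MRP = (21.52% − 10.34%) / (2.26 − 0.79) = 7.6054%
R_f = 10.34% − 0.79 × 7.6054% = 4.3317%
β_Dray = Cov / Var(R_m) = 0.03672 / 0.03207 = 1.1450
E(R_Dray) = R_f + β × MRP = 4.3317% + 1.1450 × 7.6054% = 13.04%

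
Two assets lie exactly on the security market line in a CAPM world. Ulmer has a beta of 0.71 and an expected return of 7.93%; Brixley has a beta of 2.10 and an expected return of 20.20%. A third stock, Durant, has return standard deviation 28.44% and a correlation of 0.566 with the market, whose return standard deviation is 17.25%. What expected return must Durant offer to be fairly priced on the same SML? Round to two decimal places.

MRP = (20.20% − 7.93%) / (2.10 − 0.71) = 8.8273%
R_f = 7.93% − 0.71 × 8.8273% = 1.6626%
β_Durant = ρ·σ_i/σ_m = 0.566 × 28.44 / 17.25 = 0.9332
E(R_Durant) = R_f + β × MRP = 1.6626% + 0.9332 × 8.8273% = 9.90%

9.90%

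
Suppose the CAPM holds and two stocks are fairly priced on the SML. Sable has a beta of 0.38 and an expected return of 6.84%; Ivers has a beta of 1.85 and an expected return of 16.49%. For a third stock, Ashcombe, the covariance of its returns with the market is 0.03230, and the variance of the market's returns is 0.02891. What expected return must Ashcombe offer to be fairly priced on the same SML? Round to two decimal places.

11.68%

MRP = (16.49% − 6.84%) / (1.85 − 0.38) = 6.5646%
R_f = 6.84% − 0.38 × 6.5646% = 4.3455%
β_Ashcombe = Cov / Var(R_m) = 0.03230 / 0.02891 = 1.1173
E(R_Ashcombe) = R_f + β × MRP = 4.3455% + 1.1173 × 6.5646% = 11.68%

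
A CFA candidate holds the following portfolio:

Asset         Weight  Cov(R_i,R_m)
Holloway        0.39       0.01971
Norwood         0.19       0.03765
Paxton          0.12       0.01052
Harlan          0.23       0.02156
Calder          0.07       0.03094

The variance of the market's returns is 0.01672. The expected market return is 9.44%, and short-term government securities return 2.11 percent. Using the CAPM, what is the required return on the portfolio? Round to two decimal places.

12.29%

β_Holloway = 0.01971 / 0.01672 = 1.1788
β_Norwood = 0.03765 / 0.01672 = 2.2518
β_Paxton = 0.01052 / 0.01672 = 0.6292
β_Harlan = 0.02156 / 0.01672 = 1.2895
β_Calder = 0.03094 / 0.01672 = 1.8505
β_P = Σ w_i β_i = 0.39×1.1788 + 0.19×2.2518 + 0.12×0.6292 + 0.23×1.2895 + 0.07×1.8505 = 1.3892
MRP = 9.44% − 2.11% = 7.33%
E(R_P) = R_f + β_P × MRP = 2.11% + 1.3892 × 7.33% = 12.29%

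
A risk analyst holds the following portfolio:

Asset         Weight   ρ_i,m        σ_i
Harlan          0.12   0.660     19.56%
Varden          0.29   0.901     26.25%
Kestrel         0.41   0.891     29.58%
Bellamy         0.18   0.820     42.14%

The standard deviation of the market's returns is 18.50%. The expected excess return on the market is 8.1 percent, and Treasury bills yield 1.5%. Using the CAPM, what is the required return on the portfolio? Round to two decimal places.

β_Harlan = 0.660 × 19.56% / 18.50% = 0.6978
β_Varden = 0.901 × 26.25% / 18.50% = 1.2784
β_Kestrel = 0.891 × 29.58% / 18.50% = 1.4246
β_Bellamy = 0.820 × 42.14% / 18.50% = 1.8678
β_P = Σ w_i β_i = 0.12×0.6978 + 0.29×1.2784 + 0.41×1.4246 + 0.18×1.8678 = 1.3748
E(R_P) = R_f + β_P × MRP = 1.5% + 1.3748 × 8.1% = 12.64%

12.64%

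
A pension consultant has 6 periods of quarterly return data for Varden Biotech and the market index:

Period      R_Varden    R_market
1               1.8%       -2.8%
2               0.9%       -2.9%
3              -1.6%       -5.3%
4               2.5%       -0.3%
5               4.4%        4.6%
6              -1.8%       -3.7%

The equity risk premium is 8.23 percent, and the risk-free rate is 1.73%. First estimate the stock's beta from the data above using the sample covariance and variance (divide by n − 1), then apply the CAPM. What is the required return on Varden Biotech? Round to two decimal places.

Mean R_i = (1.8 + 0.9 − 1.6 + 2.5 + 4.4 − 1.8) / 6 = 1.0333%
Mean R_m = (-2.8 − 2.9 − 5.3 − 0.3 + 4.6 − 3.7) / 6 = -1.7333%
Σ(R_i − R̄_i)(R_m − R̄_m) = 37.7267  ⇒  Cov = 37.7267 / 5 = 7.5453
Σ(R_m − R̄_m)² = 61.2533  ⇒  Var(R_m) = 61.2533 / 5 = 12.2507
β = Cov / Var(R_m) = 7.5453 / 12.2507 = 0.6159
E(R) = R_f + β × MRP = 1.73% + 0.6159 × 8.23% = 6.80%

6.80%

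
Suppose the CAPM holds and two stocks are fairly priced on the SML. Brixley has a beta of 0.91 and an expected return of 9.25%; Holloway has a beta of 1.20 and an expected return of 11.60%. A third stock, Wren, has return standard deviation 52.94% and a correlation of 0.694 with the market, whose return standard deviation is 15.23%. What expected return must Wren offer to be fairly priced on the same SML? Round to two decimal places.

21.42%

MRP = (11.60% − 9.25%) / (1.20 − 0.91) = 8.1034%
R_f = 9.25% − 0.91 × 8.1034% = 1.8759%
β_Wren = ρ·σ_i/σ_m = 0.694 × 52.94 / 15.23 = 2.4124
E(R_Wren) = R_f + β × MRP = 1.8759% + 2.4124 × 8.1034% = 21.42%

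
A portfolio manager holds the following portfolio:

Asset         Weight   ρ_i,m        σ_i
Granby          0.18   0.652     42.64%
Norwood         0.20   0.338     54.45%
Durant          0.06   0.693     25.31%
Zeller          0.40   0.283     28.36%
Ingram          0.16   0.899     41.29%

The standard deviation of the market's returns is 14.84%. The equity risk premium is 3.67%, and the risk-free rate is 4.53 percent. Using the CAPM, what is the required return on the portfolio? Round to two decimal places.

9.20%

β_Granby = 0.652 × 42.64% / 14.84% = 1.8734
β_Norwood = 0.338 × 54.45% / 14.84% = 1.2402
β_Durant = 0.693 × 25.31% / 14.84% = 1.1819
β_Zeller = 0.283 × 28.36% / 14.84% = 0.5408
β_Ingram = 0.899 × 41.29% / 14.84% = 2.5013
β_P = Σ w_i β_i = 0.18×1.8734 + 0.20×1.2402 + 0.06×1.1819 + 0.40×0.5408 + 0.16×2.5013 = 1.2727
E(R_P) = R_f + β_P × MRP = 4.53% + 1.2727 × 3.67% = 9.20%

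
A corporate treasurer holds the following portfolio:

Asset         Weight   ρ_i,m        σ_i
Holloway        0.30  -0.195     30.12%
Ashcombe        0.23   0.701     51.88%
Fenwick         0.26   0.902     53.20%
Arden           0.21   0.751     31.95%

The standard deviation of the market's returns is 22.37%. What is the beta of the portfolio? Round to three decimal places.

1.078

β_Holloway = -0.195 × 30.12% / 22.37% = -0.2626
β_Ashcombe = 0.701 × 51.88% / 22.37% = 1.6257
β_Fenwick = 0.902 × 53.20% / 22.37% = 2.1451
β_Arden = 0.751 × 31.95% / 22.37% = 1.0726
β_P = Σ w_i β_i = 0.30×-0.2626 + 0.23×1.6257 + 0.26×2.1451 + 0.21×1.0726 = 1.0781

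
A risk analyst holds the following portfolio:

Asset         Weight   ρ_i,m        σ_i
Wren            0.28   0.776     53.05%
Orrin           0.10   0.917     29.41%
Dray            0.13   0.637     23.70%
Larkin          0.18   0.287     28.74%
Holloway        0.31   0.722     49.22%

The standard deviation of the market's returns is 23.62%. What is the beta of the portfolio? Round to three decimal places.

β_Wren = 0.776 × 53.05% / 23.62% = 1.7429
β_Orrin = 0.917 × 29.41% / 23.62% = 1.1418
β_Dray = 0.637 × 23.70% / 23.62% = 0.6392
β_Larkin = 0.287 × 28.74% / 23.62% = 0.3492
β_Holloway = 0.722 × 49.22% / 23.62% = 1.5045
β_P = Σ w_i β_i = 0.28×1.7429 + 0.10×1.1418 + 0.13×0.6392 + 0.18×0.3492 + 0.31×1.5045 = 1.2145

1.215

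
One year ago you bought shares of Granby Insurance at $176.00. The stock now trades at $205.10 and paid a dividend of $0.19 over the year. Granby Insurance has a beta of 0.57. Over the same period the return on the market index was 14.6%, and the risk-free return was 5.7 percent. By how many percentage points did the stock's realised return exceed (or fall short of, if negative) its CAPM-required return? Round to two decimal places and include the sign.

+5.87%

Realised HPR = (P1 + D1 − P0) / P0 = (205.10 + 0.19 − 176.00) / 176.00 = 29.29 / 176.00 = 16.6420%
MRP = 14.6% − 5.7% = 8.90%
CAPM required = R_f + β·MRP = 5.7% + 0.57 × 8.9% = 10.7730%
α = realised − required = 16.6420% − 10.7730% = +5.87%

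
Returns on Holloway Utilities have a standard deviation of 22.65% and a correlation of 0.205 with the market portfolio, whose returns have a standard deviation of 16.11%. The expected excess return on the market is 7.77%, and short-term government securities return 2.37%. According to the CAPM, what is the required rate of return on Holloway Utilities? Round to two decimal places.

β = ρ × σ_i / σ_m = 0.205 × 22.65% / 16.11% = 0.2882
E(R) = 2.37% + 0.2882 × 7.77% = 4.61%

4.61%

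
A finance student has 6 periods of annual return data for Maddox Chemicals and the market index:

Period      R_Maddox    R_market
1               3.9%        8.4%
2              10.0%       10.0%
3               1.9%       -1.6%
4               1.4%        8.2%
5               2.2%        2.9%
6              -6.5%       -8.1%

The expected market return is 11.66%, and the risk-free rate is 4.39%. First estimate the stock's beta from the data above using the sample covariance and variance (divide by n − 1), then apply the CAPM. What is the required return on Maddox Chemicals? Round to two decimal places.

Mean R_i = (3.9 + 10.0 + 1.9 + 1.4 + 2.2 − 6.5) / 6 = 2.1500%
Mean R_m = (8.4 + 10.0 − 1.6 + 8.2 + 2.9 − 8.1) / 6 = 3.3000%
Σ(R_i − R̄_i)(R_m − R̄_m) = 157.6600  ⇒  Cov = 157.6600 / 5 = 31.5320
Σ(R_m − R̄_m)² = 249.0400  ⇒  Var(R_m) = 249.0400 / 5 = 49.8080
β = Cov / Var(R_m) = 31.5320 / 49.8080 = 0.6331
MRP = 11.66% − 4.39% = 7.27%
E(R) = R_f + β × MRP = 4.39% + 0.6331 × 7.27% = 8.99%

8.99%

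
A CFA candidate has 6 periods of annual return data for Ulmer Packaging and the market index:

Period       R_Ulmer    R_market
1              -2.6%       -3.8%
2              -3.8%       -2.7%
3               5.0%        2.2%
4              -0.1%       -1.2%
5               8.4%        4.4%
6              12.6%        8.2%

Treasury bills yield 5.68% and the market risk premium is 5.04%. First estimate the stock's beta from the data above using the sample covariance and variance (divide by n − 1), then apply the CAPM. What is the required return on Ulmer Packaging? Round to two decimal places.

Mean R_i = (-2.6 − 3.8 + 5.0 − 0.1 + 8.4 + 12.6) / 6 = 3.2500%
Mean R_m = (-3.8 − 2.7 + 2.2 − 1.2 + 4.4 + 8.2) / 6 = 1.1833%
Σ(R_i − R̄_i)(R_m − R̄_m) = 148.4650  ⇒  Cov = 148.4650 / 5 = 29.6930
Σ(R_m − R̄_m)² = 106.2083  ⇒  Var(R_m) = 106.2083 / 5 = 21.2417
β = Cov / Var(R_m) = 29.6930 / 21.2417 = 1.3979
E(R) = R_f + β × MRP = 5.68% + 1.3979 × 5.04% = 12.73%

12.73%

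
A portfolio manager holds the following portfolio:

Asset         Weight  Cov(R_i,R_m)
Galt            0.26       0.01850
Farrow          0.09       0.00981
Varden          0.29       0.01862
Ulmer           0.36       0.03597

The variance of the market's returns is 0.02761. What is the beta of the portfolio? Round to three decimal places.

β_Galt = 0.01850 / 0.02761 = 0.6700
β_Farrow = 0.00981 / 0.02761 = 0.3553
β_Varden = 0.01862 / 0.02761 = 0.6744
β_Ulmer = 0.03597 / 0.02761 = 1.3028
β_P = Σ w_i β_i = 0.26×0.6700 + 0.09×0.3553 + 0.29×0.6744 + 0.36×1.3028 = 0.8708

0.871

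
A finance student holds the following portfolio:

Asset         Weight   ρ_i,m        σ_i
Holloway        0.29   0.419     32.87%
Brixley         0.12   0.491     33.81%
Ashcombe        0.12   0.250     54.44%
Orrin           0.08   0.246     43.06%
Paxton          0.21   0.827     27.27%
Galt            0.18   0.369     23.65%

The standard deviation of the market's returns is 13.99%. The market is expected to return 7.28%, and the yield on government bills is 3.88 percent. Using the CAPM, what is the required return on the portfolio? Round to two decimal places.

7.47%

β_Holloway = 0.419 × 32.87% / 13.99% = 0.9845
β_Brixley = 0.491 × 33.81% / 13.99% = 1.1866
β_Ashcombe = 0.250 × 54.44% / 13.99% = 0.9728
β_Orrin = 0.246 × 43.06% / 13.99% = 0.7572
β_Paxton = 0.827 × 27.27% / 13.99% = 1.6120
β_Galt = 0.369 × 23.65% / 13.99% = 0.6238
β_P = Σ w_i β_i = 0.29×0.9845 + 0.12×1.1866 + 0.12×0.9728 + 0.08×0.7572 + 0.21×1.6120 + 0.18×0.6238 = 1.0560
MRP = 7.28% − 3.88% = 3.40%
E(R_P) = R_f + β_P × MRP = 3.88% + 1.0560 × 3.40% = 7.47%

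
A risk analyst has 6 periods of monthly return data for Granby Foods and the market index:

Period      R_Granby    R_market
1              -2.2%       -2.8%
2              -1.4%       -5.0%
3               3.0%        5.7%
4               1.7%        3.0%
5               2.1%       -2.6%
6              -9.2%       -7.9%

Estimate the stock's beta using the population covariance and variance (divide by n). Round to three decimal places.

Mean R_i = (-2.2 − 1.4 + 3.0 + 1.7 + 2.1 − 9.2) / 6 = -1.0000%
Mean R_m = (-2.8 − 5.0 + 5.7 + 3.0 − 2.6 − 7.9) / 6 = -1.6000%
Σ(R_i − R̄_i)(R_m − R̄_m) = 92.9800  ⇒  Cov = 92.9800 / 6 = 15.4967
Σ(R_m − R̄_m)² = 128.1400  ⇒  Var(R_m) = 128.1400 / 6 = 21.3567
β = Cov / Var(R_m) = 15.4967 / 21.3567 = 0.7256

0.726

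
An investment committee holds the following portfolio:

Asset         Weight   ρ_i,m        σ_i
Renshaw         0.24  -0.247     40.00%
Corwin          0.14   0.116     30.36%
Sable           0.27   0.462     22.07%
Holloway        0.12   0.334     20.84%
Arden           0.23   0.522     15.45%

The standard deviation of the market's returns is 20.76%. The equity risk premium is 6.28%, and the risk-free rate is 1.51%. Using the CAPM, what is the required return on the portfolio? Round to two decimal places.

2.59%

β_Renshaw = -0.247 × 40.00% / 20.76% = -0.4759
β_Corwin = 0.116 × 30.36% / 20.76% = 0.1696
β_Sable = 0.462 × 22.07% / 20.76% = 0.4912
β_Holloway = 0.334 × 20.84% / 20.76% = 0.3353
β_Arden = 0.522 × 15.45% / 20.76% = 0.3885
β_P = Σ w_i β_i = 0.24×-0.4759 + 0.14×0.1696 + 0.27×0.4912 + 0.12×0.3353 + 0.23×0.3885 = 0.1717
E(R_P) = R_f + β_P × MRP = 1.51% + 0.1717 × 6.28% = 2.59%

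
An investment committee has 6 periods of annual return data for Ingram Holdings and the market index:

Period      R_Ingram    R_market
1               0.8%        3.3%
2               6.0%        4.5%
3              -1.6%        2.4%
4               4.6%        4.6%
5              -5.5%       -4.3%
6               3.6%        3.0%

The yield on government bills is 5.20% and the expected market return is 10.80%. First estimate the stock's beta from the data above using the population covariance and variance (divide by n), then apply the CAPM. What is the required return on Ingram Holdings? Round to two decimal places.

11.66%

Mean R_i = (0.8 + 6.0 − 1.6 + 4.6 − 5.5 + 3.6) / 6 = 1.3167%
Mean R_m = (3.3 + 4.5 + 2.4 + 4.6 − 4.3 + 3.0) / 6 = 2.2500%
Σ(R_i − R̄_i)(R_m − R̄_m) = 63.6350  ⇒  Cov = 63.6350 / 6 = 10.6058
Σ(R_m − R̄_m)² = 55.1750  ⇒  Var(R_m) = 55.1750 / 6 = 9.1958
β = Cov / Var(R_m) = 10.6058 / 9.1958 = 1.1533
MRP = 10.80% − 5.20% = 5.60%
E(R) = R_f + β × MRP = 5.20% + 1.1533 × 5.60% = 11.66%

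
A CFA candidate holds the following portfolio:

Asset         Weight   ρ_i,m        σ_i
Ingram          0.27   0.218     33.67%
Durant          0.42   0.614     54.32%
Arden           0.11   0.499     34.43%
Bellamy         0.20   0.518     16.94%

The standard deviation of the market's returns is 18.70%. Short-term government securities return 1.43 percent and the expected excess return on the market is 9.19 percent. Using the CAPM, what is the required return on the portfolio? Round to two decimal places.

11.08%

β_Ingram = 0.218 × 33.67% / 18.70% = 0.3925
β_Durant = 0.614 × 54.32% / 18.70% = 1.7836
β_Arden = 0.499 × 34.43% / 18.70% = 0.9187
β_Bellamy = 0.518 × 16.94% / 18.70% = 0.4692
β_P = Σ w_i β_i = 0.27×0.3925 + 0.42×1.7836 + 0.11×0.9187 + 0.20×0.4692 = 1.0500
E(R_P) = R_f + β_P × MRP = 1.43% + 1.0500 × 9.19% = 11.08%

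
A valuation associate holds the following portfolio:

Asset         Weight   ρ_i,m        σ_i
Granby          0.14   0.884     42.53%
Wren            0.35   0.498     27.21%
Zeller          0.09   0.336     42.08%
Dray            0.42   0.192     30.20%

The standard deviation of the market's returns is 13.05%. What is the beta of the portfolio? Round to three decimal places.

1.051

β_Granby = 0.884 × 42.53% / 13.05% = 2.8810
β_Wren = 0.498 × 27.21% / 13.05% = 1.0384
β_Zeller = 0.336 × 42.08% / 13.05% = 1.0834
β_Dray = 0.192 × 30.20% / 13.05% = 0.4443
β_P = Σ w_i β_i = 0.14×2.8810 + 0.35×1.0384 + 0.09×1.0834 + 0.42×0.4443 = 1.0509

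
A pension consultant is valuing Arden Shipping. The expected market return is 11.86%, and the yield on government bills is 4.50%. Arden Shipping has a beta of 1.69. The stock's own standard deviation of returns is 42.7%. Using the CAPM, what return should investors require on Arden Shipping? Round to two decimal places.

Market risk premium = E(R_m) − R_f = 11.86% − 4.50% = 7.36%
E(R) = R_f + β × MRP = 4.50% + 1.69 × 7.36% = 16.94%

16.94%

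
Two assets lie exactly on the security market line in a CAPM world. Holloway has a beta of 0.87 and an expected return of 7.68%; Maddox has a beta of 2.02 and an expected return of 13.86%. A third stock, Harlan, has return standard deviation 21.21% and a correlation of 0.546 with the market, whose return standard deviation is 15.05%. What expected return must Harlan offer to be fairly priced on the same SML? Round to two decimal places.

7.14%

MRP = (13.86% − 7.68%) / (2.02 − 0.87) = 5.3739%
R_f = 7.68% − 0.87 × 5.3739% = 3.0047%
β_Harlan = ρ·σ_i/σ_m = 0.546 × 21.21 / 15.05 = 0.7695
E(R_Harlan) = R_f + β × MRP = 3.0047% + 0.7695 × 5.3739% = 7.14%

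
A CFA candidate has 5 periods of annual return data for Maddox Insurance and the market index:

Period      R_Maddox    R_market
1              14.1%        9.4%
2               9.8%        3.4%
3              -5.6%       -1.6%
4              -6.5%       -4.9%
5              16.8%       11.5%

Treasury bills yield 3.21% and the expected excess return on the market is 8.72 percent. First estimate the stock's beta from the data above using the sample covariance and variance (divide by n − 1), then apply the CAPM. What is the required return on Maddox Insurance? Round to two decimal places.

Mean R_i = (14.1 + 9.8 − 5.6 − 6.5 + 16.8) / 5 = 5.7200%
Mean R_m = (9.4 + 3.4 − 1.6 − 4.9 + 11.5) / 5 = 3.5600%
Σ(R_i − R̄_i)(R_m − R̄_m) = 298.0540  ⇒  Cov = 298.0540 / 4 = 74.5135
Σ(R_m − R̄_m)² = 195.3720  ⇒  Var(R_m) = 195.3720 / 4 = 48.8430
β = Cov / Var(R_m) = 74.5135 / 48.8430 = 1.5256
E(R) = R_f + β × MRP = 3.21% + 1.5256 × 8.72% = 16.51%

16.51%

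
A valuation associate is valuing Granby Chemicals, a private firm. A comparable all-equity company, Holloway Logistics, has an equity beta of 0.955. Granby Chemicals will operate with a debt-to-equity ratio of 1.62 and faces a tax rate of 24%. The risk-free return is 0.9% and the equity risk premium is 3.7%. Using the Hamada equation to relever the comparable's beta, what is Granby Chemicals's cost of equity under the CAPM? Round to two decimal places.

β_L = β_U × [1 + (1 − t)(D/E)] = 0.955 × [1 + (1 − 0.24) × 1.62]
    = 0.955 × [1 + 0.76 × 1.62] = 0.955 × 2.2312 = 2.1308
E(R) = R_f + β_L × MRP = 0.9% + 2.1308 × 3.7% = 8.78%

8.78%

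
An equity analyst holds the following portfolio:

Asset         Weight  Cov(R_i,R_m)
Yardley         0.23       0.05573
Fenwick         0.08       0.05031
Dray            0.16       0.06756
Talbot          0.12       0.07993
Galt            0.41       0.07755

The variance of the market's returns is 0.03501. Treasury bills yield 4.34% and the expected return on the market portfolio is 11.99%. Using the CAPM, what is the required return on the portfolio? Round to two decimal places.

β_Yardley = 0.05573 / 0.03501 = 1.5918
β_Fenwick = 0.05031 / 0.03501 = 1.4370
β_Dray = 0.06756 / 0.03501 = 1.9297
β_Talbot = 0.07993 / 0.03501 = 2.2831
β_Galt = 0.07755 / 0.03501 = 2.2151
β_P = Σ w_i β_i = 0.23×1.5918 + 0.08×1.4370 + 0.16×1.9297 + 0.12×2.2831 + 0.41×2.2151 = 1.9720
MRP = 11.99% − 4.34% = 7.65%
E(R_P) = R_f + β_P × MRP = 4.34% + 1.9720 × 7.65% = 19.43%

19.43%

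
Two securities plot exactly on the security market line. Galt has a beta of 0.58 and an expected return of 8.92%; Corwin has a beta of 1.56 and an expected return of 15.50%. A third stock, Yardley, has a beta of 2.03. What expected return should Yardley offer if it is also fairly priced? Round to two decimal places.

18.66%

MRP (SML slope) = (15.50% − 8.92%) / (1.56 − 0.58) = 6.58% / 0.98 = 6.7143%
R_f (intercept) = 8.92% − 0.58 × 6.7143% = 5.0257%
E(R_Yardley) = R_f + β × MRP = 5.0257% + 2.03 × 6.7143% = 18.66%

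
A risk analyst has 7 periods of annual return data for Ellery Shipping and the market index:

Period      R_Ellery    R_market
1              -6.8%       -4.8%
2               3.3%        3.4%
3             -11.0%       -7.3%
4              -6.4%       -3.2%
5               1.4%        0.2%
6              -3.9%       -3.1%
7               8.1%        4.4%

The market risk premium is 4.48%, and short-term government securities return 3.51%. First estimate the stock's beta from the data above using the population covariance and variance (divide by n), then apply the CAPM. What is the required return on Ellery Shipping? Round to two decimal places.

Mean R_i = (-6.8 + 3.3 − 11.0 − 6.4 + 1.4 − 3.9 + 8.1) / 7 = -2.1857%
Mean R_m = (-4.8 + 3.4 − 7.3 − 3.2 + 0.2 − 3.1 + 4.4) / 7 = -1.4857%
Σ(R_i − R̄_i)(R_m − R̄_m) = 169.9186  ⇒  Cov = 169.9186 / 7 = 24.2741
Σ(R_m − R̄_m)² = 111.6886  ⇒  Var(R_m) = 111.6886 / 7 = 15.9555
β = Cov / Var(R_m) = 24.2741 / 15.9555 = 1.5214
E(R) = R_f + β × MRP = 3.51% + 1.5214 × 4.48% = 10.33%

10.33%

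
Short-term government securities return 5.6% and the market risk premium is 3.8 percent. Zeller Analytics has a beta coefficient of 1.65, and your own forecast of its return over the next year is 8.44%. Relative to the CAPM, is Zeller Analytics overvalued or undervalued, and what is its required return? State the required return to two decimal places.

Required return = R_f + β·MRP = 5.6% + 1.65 × 3.8% = 11.87%
Forecast 8.44% < required 11.87% → the stock plots below the SML → overvalued.

Overvalued; required return 11.87%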